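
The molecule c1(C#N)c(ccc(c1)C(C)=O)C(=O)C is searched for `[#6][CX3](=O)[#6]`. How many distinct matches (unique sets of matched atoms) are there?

2

[#6][CX3](=O)[#6] is the SMARTS for a ketone: a carbonyl carbon (no H) flanked by two carbons.
The molecule carries 2 separate instances of an acetyl/ketone group (-C(=O)CH3) meeting every constraint; each maps to a distinct set of atoms, giving 2 matches.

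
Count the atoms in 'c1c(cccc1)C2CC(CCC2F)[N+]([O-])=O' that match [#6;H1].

The query [#6;H1] means: any carbon bearing exactly one hydrogen.
Check the 16 heavy atoms by environment: 3× C (H1) → match; 3× C (H2) → no; 1× c (aromatic, H0) → no; 5× c (aromatic, H1) → match; 1× N (charge +1, H0) → no; 1× O (charge -1, H0) → no; 1× O (H0) → no; 1× F (H0) → no.
Summing the matching environments: 3 + 5 = 8 matching atoms.

8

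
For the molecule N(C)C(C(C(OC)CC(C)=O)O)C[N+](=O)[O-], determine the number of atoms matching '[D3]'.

5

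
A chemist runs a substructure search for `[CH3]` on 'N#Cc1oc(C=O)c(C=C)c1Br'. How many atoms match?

0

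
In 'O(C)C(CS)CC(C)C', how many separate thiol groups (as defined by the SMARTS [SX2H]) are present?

1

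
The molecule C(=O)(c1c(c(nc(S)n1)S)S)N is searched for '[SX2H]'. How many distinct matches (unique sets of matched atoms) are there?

3

[SX2H] is the SMARTS for a thiol: an aliphatic sulfur with two connections, one being H.
The molecule carries 3 separate instances of a thiol (-SH) meeting every constraint; each maps to a distinct set of atoms, giving 3 matches.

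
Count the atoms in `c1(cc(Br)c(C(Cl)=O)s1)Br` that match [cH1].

1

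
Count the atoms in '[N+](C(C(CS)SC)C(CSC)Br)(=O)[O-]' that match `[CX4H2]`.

The query [CX4H2] means: sp3 carbon (X4) with exactly two hydrogens.
Check the 14 heavy atoms by environment: 2× C (H2, X4) → match; 3× C (H1, X4) → no; 2× S (H0, X2) → no; 2× C (H3, X4) → no; 1× Br (H0, X1) → no; 1× N (charge +1, H0, X3) → no; 1× O (charge -1, H0, X1) → no; 1× O (H0, X1) → no; 1× S (H1, X2) → no.
That gives 2 matching atoms.

2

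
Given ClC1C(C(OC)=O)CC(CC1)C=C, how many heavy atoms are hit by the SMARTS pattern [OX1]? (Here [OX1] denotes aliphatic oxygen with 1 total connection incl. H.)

1

The query [OX1] means: aliphatic oxygen with one total connection — typically a carbonyl =O or an oxide.
Check the 13 heavy atoms by environment: 7× C (X4) → no; 1× Cl (X1) → no; 3× C (X3) → no; 1× O (X1) → match; 1× O (X2) → no.
That gives 1 matching atom.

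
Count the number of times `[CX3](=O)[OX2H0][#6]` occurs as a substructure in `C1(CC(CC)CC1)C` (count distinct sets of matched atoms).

0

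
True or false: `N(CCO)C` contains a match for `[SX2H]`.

False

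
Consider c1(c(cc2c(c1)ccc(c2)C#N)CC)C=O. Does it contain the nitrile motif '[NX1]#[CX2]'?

Yes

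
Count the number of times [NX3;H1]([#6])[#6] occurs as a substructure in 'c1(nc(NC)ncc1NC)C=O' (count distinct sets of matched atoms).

2

[NX3;H1]([#6])[#6] is the SMARTS for a secondary amine: a trivalent nitrogen with one H, bonded to two carbons.
The molecule carries 2 separate instances of an N-methylamino group (-NHCH3) meeting every constraint; each maps to a distinct set of atoms, giving 2 matches.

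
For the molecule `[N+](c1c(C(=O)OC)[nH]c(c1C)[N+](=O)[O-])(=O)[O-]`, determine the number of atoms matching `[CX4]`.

2

The query [CX4] means: C with X4: aliphatic carbon with exactly 4 total connections (bonds + H).
Check the 16 heavy atoms by environment: 1× n (aromatic, X3) → no; 4× c (aromatic, X3) → no; 2× N (charge +1, X3) → no; 2× O (charge -1, X1) → no; 3× O (X1) → no; 1× C (X3) → no; 1× O (X2) → no; 2× C (X4) → match.
That gives 2 matching atoms.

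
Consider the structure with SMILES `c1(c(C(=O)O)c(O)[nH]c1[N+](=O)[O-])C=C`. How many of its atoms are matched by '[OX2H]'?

2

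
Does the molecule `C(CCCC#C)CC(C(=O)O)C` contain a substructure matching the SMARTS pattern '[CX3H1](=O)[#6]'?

No

The pattern [CX3H1](=O)[#6] describes an sp2 carbon with one H, double-bonded to O and single-bonded to carbon — an aldehyde.
The closest candidate here is a carboxylic acid group (-C(=O)OH), but the carbonyl carbon has H0 and is bonded to O, not H1. No other fragment satisfies the full query, so there is no match.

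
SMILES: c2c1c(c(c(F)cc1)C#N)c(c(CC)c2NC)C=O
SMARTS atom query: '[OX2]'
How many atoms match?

The query [OX2] means: aliphatic oxygen with two total connections — ether, hydroxyl, or ester single-bond O.
Check the 19 heavy atoms by environment: 10× c (aromatic, X3) → no; 1× F (X1) → no; 1× N (X3) → no; 3× C (X4) → no; 1× C (X2) → no; 1× N (X1) → no; 1× C (X3) → no; 1× O (X1) → no.
No environment satisfies the query, so 0 matching atoms.

0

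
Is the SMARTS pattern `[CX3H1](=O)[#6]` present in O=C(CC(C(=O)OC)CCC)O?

No

The pattern [CX3H1](=O)[#6] describes an sp2 carbon with one H, double-bonded to O and single-bonded to carbon — an aldehyde.
The closest candidate here is a carboxylic acid group (-C(=O)OH), but the carbonyl carbon has H0 and is bonded to O, not H1. No other fragment satisfies the full query, so there is no match.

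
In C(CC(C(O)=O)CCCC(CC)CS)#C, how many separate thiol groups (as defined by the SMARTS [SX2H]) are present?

1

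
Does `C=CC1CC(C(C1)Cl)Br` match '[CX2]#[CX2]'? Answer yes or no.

No

The pattern [CX2]#[CX2] describes a carbon-carbon triple bond — an alkyne.
The closest candidate here is a vinyl group (-CH=CH2), but the C=C is a double bond; both carbons are CX3, not CX2. No other fragment satisfies the full query, so there is no match.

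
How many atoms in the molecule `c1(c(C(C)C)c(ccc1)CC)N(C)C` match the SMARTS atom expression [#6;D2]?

4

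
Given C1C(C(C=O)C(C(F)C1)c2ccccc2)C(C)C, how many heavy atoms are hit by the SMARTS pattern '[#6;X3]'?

The query [#6;X3] means: any carbon (aromatic or not) with three total connections.
Check the 18 heavy atoms by environment: 9× C (X4) → no; 1× C (X3) → match; 1× O (X1) → no; 1× F (X1) → no; 6× c (aromatic, X3) → match.
Summing the matching environments: 1 + 6 = 7 matching atoms.

7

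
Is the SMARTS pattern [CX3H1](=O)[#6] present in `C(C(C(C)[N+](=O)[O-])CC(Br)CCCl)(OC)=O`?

No

The pattern [CX3H1](=O)[#6] describes an sp2 carbon with one H, double-bonded to O and single-bonded to carbon — an aldehyde.
The closest candidate here is a methyl-ester group (-C(=O)OCH3), but the carbonyl carbon has H0, not H1. No other fragment satisfies the full query, so there is no match.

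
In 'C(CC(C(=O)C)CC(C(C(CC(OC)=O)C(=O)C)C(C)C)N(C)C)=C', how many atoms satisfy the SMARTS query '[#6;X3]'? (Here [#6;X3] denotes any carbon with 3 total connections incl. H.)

5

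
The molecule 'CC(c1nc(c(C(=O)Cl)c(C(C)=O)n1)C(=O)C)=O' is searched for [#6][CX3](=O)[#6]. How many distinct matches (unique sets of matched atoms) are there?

3

[#6][CX3](=O)[#6] is the SMARTS for a ketone: a carbonyl carbon (no H) flanked by two carbons.
The molecule carries 3 separate instances of an acetyl/ketone group (-C(=O)CH3) meeting every constraint; each maps to a distinct set of atoms, giving 3 matches.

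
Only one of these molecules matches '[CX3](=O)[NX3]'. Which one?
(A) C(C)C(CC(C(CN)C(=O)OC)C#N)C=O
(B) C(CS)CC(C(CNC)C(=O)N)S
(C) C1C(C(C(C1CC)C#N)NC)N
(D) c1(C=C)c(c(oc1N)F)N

B

[CX3](=O)[NX3] describes a carbonyl carbon bonded to a trivalent nitrogen (an amide).
(A) has a methyl-ester group (-C(=O)OCH3) but the carbonyl is bonded to O, not to an NX3 nitrogen.
(B) contains a primary amide (-C(=O)NH2), which satisfies every atom and bond constraint.
(C) has a nitrile (-C#N) but the nitrile N is NX1 (triple-bonded), not NX3.
(D) has a primary amino group (-NH2) but the -NH2 is not attached to a carbonyl carbon.
So the answer is (B).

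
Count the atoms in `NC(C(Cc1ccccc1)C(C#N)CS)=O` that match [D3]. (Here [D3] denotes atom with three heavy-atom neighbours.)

4

The query [D3] means: atom with exactly three heavy-atom neighbours.
Check the 16 heavy atoms by environment: 3× C (D2) → no; 3× C (D3) → match; 1× c (aromatic, D3) → match; 5× c (aromatic, D2) → no; 1× S (D1) → no; 1× O (D1) → no; 2× N (D1) → no.
Summing the matching environments: 3 + 1 = 4 matching atoms.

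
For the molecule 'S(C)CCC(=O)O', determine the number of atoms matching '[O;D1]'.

2

The query [O;D1] means: aliphatic oxygen bonded to exactly one heavy atom.
Check the 7 heavy atoms by environment: 2× C (D2) → no; 1× S (D2) → no; 1× C (D1) → no; 1× C (D3) → no; 2× O (D1) → match.
That gives 2 matching atoms.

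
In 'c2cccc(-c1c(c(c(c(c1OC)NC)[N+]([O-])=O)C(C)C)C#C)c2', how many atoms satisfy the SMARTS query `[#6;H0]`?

Check the 24 heavy atoms by environment: 7× c (aromatic, H0) → match; 2× C (H1) → no; 4× C (H3) → no; 5× c (aromatic, H1) → no; 1× C (H0) → match; 2× O (H0) → no; 1× N (H1) → no; 1× N (charge +1, H0) → no; 1× O (charge -1, H0) → no.
Summing the matching environments: 7 + 1 = 8 matching atoms.

8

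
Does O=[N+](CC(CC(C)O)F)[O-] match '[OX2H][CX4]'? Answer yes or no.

The pattern [OX2H][CX4] describes a hydroxyl oxygen bound to an sp3 (X4) carbon — an aliphatic alcohol.
The molecule carries a hydroxyl group (-OH), whose atoms satisfy every constraint of the query, so the pattern matches.

Yes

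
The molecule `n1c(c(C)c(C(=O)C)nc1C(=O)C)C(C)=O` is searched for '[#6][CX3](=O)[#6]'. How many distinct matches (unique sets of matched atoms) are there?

[#6][CX3](=O)[#6] is the SMARTS for a ketone: a carbonyl carbon (no H) flanked by two carbons.
The molecule carries 3 separate instances of an acetyl/ketone group (-C(=O)CH3) meeting every constraint; each maps to a distinct set of atoms, giving 3 matches.

3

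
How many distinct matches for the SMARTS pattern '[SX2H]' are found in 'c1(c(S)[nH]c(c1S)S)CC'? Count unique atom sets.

3

[SX2H] is the SMARTS for a thiol: an aliphatic sulfur with two connections, one being H.
The molecule carries 3 separate instances of a thiol (-SH) meeting every constraint; each maps to a distinct set of atoms, giving 3 matches.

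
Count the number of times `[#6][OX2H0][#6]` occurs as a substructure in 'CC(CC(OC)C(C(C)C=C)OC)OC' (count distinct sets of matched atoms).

[#6][OX2H0][#6] is the SMARTS for an ether: an aliphatic oxygen bridging two carbons with no H on the oxygen.
The molecule carries 3 separate instances of a methoxy ether (-OCH3) meeting every constraint; each maps to a distinct set of atoms, giving 3 matches.

3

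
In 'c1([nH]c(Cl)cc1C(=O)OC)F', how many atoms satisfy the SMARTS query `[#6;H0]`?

Check the 11 heavy atoms by environment: 1× n (aromatic, H1) → no; 3× c (aromatic, H0) → match; 1× c (aromatic, H1) → no; 1× Cl (H0) → no; 1× C (H0) → match; 2× O (H0) → no; 1× C (H3) → no; 1× F (H0) → no.
Summing the matching environments: 3 + 1 = 4 matching atoms.

4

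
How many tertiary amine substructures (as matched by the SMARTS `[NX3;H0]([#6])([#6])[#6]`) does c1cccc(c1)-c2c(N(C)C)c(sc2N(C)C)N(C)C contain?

3

[NX3;H0]([#6])([#6])[#6] is the SMARTS for a tertiary amine: a trivalent nitrogen with no H, bonded to three carbons.
The molecule carries 3 separate instances of a dimethylamino group (-N(CH3)2) meeting every constraint; each maps to a distinct set of atoms, giving 3 matches.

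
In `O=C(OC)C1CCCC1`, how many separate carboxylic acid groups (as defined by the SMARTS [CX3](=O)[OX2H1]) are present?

0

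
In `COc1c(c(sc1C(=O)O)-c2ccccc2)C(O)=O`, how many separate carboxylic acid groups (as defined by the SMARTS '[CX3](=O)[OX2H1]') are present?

[CX3](=O)[OX2H1] is the SMARTS for a carboxylic acid: an sp2 carbon double-bonded to O and single-bonded to an -OH oxygen.
The molecule carries 2 separate instances of a carboxylic acid group (-C(=O)OH) meeting every constraint; each maps to a distinct set of atoms, giving 2 matches.

2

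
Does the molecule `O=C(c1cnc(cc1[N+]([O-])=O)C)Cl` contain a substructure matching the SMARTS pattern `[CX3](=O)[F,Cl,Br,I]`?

Yes

The pattern [CX3](=O)[F,Cl,Br,I] describes a carbonyl carbon bonded to a halogen — an acyl halide.
The molecule carries an acyl chloride (-C(=O)Cl), whose atoms satisfy every constraint of the query, so the pattern matches.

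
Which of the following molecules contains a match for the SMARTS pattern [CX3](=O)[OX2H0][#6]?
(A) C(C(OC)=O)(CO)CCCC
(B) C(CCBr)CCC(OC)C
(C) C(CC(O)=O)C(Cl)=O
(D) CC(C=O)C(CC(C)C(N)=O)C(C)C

A

[CX3](=O)[OX2H0][#6] describes a carbonyl carbon bonded to an oxygen that is itself bonded to carbon (no H on that O) (an ester).
(A) contains a methyl-ester group (-C(=O)OCH3), which satisfies every atom and bond constraint.
(B) has a methoxy ether (-OCH3) but the ether oxygen is not adjacent to a C=O carbon.
(C) has a carboxylic acid group (-C(=O)OH) but the singly-bonded O carries H (OX2H1, not H0).
(D) has a primary amide (-C(=O)NH2) but the carbonyl is bonded to N, not to an O-C linkage.
So the answer is (A).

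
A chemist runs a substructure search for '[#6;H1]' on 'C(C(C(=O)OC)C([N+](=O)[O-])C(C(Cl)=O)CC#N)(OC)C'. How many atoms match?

4

Check the 20 heavy atoms by environment: 3× C (H3) → no; 4× C (H1) → match; 1× C (H2) → no; 3× C (H0) → no; 5× O (H0) → no; 1× Cl (H0) → no; 1× N (charge +1, H0) → no; 1× O (charge -1, H0) → no; 1× N (H0) → no.
That gives 4 matching atoms.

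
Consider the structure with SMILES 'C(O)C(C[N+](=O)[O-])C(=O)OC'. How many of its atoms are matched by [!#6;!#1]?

6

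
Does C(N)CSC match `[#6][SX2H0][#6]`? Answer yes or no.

Yes

The pattern [#6][SX2H0][#6] describes an aliphatic sulfur bridging two carbons with no H on the sulfur — a thioether.
The molecule carries a methylthio ether (-SCH3), whose atoms satisfy every constraint of the query, so the pattern matches.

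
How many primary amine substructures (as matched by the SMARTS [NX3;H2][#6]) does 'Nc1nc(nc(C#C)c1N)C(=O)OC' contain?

[NX3;H2][#6] is the SMARTS for a primary amine: a trivalent nitrogen with two H attached to carbon.
The molecule carries 2 separate instances of a primary amino group (-NH2) meeting every constraint; each maps to a distinct set of atoms, giving 2 matches.

2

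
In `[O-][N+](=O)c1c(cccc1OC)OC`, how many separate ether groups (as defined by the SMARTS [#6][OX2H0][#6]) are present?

2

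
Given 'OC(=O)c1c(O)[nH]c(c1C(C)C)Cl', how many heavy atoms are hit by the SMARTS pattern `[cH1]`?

0

The query [cH1] means: aromatic carbon bearing exactly one hydrogen.
Check the 13 heavy atoms by environment: 1× n (aromatic, H1) → no; 4× c (aromatic, H0) → no; 1× C (H0) → no; 1× O (H0) → no; 2× O (H1) → no; 1× Cl (H0) → no; 1× C (H1) → no; 2× C (H3) → no.
No environment satisfies the query, so 0 matching atoms.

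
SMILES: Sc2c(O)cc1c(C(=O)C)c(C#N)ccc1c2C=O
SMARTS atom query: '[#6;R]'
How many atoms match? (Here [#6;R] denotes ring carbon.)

10

The query [#6;R] means: carbon that is part of a ring.
Check the 19 heavy atoms by environment: 10× c (aromatic, in 6-ring) → match; 4× C (acyclic) → no; 3× O (acyclic) → no; 1× S (acyclic) → no; 1× N (acyclic) → no.
That gives 10 matching atoms.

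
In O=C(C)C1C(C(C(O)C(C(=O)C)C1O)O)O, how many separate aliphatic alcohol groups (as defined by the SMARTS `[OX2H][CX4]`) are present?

4

[OX2H][CX4] is the SMARTS for an aliphatic alcohol: a hydroxyl oxygen bound to an sp3 (X4) carbon.
The molecule carries 4 separate instances of a hydroxyl group (-OH) meeting every constraint; each maps to a distinct set of atoms, giving 4 matches.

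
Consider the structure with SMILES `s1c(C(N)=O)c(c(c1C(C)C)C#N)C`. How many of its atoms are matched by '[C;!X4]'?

Check the 14 heavy atoms by environment: 1× s (aromatic, X2) → no; 4× c (aromatic, X3) → no; 1× C (X2) → match; 1× N (X1) → no; 4× C (X4) → no; 1× C (X3) → match; 1× O (X1) → no; 1× N (X3) → no.
Summing the matching environments: 1 + 1 = 2 matching atoms.

2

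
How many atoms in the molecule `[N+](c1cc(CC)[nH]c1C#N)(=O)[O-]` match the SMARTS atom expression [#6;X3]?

The query [#6;X3] means: any carbon (aromatic or not) with three total connections.
Check the 12 heavy atoms by environment: 1× n (aromatic, X3) → no; 4× c (aromatic, X3) → match; 2× C (X4) → no; 1× N (charge +1, X3) → no; 1× O (charge -1, X1) → no; 1× O (X1) → no; 1× C (X2) → no; 1× N (X1) → no.
That gives 4 matching atoms.

4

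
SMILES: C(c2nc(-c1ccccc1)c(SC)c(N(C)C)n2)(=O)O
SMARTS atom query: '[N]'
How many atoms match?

The query [N] means: uppercase N matches aliphatic (non-aromatic) nitrogen only.
Check the 20 heavy atoms by environment: 2× n (aromatic) → no; 10× c (aromatic) → no; 4× C → no; 2× O → no; 1× N → match; 1× S → no.
That gives 1 matching atom.

1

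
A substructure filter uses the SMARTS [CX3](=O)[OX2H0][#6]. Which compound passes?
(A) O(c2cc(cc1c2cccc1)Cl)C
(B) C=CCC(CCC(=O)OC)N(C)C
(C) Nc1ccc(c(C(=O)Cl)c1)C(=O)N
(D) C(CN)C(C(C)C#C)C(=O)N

[CX3](=O)[OX2H0][#6] describes a carbonyl carbon bonded to an oxygen that is itself bonded to carbon (no H on that O) (an ester).
(A) has a methoxy ether (-OCH3) but the ether oxygen is not adjacent to a C=O carbon.
(B) contains a methyl-ester group (-C(=O)OCH3), which satisfies every atom and bond constraint.
(C) has a primary amide (-C(=O)NH2) but the carbonyl is bonded to N, not to an O-C linkage.
(D) has a primary amide (-C(=O)NH2) but the carbonyl is bonded to N, not to an O-C linkage.
So the answer is (B).

B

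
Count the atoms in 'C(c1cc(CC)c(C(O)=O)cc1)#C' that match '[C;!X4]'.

3

The query [C;!X4] means: aliphatic carbon that does not have four total connections.
Check the 13 heavy atoms by environment: 6× c (aromatic, X3) → no; 2× C (X4) → no; 1× C (X3) → match; 1× O (X1) → no; 1× O (X2) → no; 2× C (X2) → match.
Summing the matching environments: 1 + 2 = 3 matching atoms.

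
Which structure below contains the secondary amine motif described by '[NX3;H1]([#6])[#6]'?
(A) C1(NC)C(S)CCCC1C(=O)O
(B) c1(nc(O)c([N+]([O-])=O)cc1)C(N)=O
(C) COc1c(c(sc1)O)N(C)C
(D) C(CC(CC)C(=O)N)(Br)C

[NX3;H1]([#6])[#6] describes a trivalent nitrogen with one H, bonded to two carbons (a secondary amine).
(A) contains an N-methylamino group (-NHCH3), which satisfies every atom and bond constraint.
(B) has a primary amide (-C(=O)NH2) but the -C(=O)NH2 nitrogen has H2, not H1.
(C) has a dimethylamino group (-N(CH3)2) but the nitrogen has H0, not H1.
(D) has a primary amide (-C(=O)NH2) but the -C(=O)NH2 nitrogen has H2, not H1.
So the answer is (A).

A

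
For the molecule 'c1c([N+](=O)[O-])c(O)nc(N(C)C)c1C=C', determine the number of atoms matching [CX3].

The query [CX3] means: C with X3: aliphatic carbon with exactly 3 total connections.
Check the 15 heavy atoms by environment: 1× n (aromatic, X2) → no; 5× c (aromatic, X3) → no; 2× C (X3) → match; 1× O (X2) → no; 1× N (charge +1, X3) → no; 1× O (charge -1, X1) → no; 1× O (X1) → no; 1× N (X3) → no; 2× C (X4) → no.
That gives 2 matching atoms.

2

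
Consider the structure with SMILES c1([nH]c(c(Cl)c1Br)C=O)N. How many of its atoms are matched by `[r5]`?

The query [r5] means: r5 matches atoms in a five-membered ring.
Check the 10 heavy atoms by environment: 1× n (aromatic, in 5-ring) → match; 4× c (aromatic, in 5-ring) → match; 1× Cl (acyclic) → no; 1× N (acyclic) → no; 1× Br (acyclic) → no; 1× C (acyclic) → no; 1× O (acyclic) → no.
Summing the matching environments: 1 + 4 = 5 matching atoms.

5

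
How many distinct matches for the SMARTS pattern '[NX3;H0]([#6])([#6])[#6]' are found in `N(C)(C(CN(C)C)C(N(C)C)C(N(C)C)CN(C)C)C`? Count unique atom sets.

[NX3;H0]([#6])([#6])[#6] is the SMARTS for a tertiary amine: a trivalent nitrogen with no H, bonded to three carbons.
The molecule carries 5 separate instances of a dimethylamino group (-N(CH3)2) meeting every constraint; each maps to a distinct set of atoms, giving 5 matches.

5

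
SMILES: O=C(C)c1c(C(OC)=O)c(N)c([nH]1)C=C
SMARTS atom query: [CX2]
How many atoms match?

0

Check the 15 heavy atoms by environment: 1× n (aromatic, X3) → no; 4× c (aromatic, X3) → no; 4× C (X3) → no; 2× O (X1) → no; 2× C (X4) → no; 1× N (X3) → no; 1× O (X2) → no.
No environment satisfies the query, so 0 matching atoms.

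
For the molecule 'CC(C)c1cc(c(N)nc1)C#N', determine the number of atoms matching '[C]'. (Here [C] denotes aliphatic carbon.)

Check the 12 heavy atoms by environment: 1× n (aromatic) → no; 5× c (aromatic) → no; 2× N → no; 4× C → match.
That gives 4 matching atoms.

4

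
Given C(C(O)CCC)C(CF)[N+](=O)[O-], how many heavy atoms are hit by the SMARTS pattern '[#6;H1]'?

The query [#6;H1] means: any carbon bearing exactly one hydrogen.
Check the 12 heavy atoms by environment: 4× C (H2) → no; 2× C (H1) → match; 1× F (H0) → no; 1× N (charge +1, H0) → no; 1× O (charge -1, H0) → no; 1× O (H0) → no; 1× C (H3) → no; 1× O (H1) → no.
That gives 2 matching atoms.

2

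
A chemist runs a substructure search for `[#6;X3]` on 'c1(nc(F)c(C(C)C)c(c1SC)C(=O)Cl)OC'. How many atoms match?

The query [#6;X3] means: any carbon (aromatic or not) with three total connections.
Check the 17 heavy atoms by environment: 1× n (aromatic, X2) → no; 5× c (aromatic, X3) → match; 5× C (X4) → no; 1× S (X2) → no; 1× F (X1) → no; 1× C (X3) → match; 1× O (X1) → no; 1× Cl (X1) → no; 1× O (X2) → no.
Summing the matching environments: 5 + 1 = 6 matching atoms.

6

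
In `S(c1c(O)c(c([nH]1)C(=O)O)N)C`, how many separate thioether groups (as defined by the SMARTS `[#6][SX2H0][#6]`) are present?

1

[#6][SX2H0][#6] is the SMARTS for a thioether: an aliphatic sulfur bridging two carbons with no H on the sulfur.
Exactly one fragment in the molecule meets all constraints, giving 1 match.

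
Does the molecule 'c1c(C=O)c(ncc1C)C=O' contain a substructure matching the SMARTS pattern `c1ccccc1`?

No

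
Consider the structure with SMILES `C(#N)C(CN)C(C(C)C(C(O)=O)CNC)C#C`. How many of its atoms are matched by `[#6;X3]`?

1

The query [#6;X3] means: any carbon (aromatic or not) with three total connections.
Check the 17 heavy atoms by environment: 8× C (X4) → no; 3× C (X2) → no; 2× N (X3) → no; 1× N (X1) → no; 1× C (X3) → match; 1× O (X1) → no; 1× O (X2) → no.
That gives 1 matching atom.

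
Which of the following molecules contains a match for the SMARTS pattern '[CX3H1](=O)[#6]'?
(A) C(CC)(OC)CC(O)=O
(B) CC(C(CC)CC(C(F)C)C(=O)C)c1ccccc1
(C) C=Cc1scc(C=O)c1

C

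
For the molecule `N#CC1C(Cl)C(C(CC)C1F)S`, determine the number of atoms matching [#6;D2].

2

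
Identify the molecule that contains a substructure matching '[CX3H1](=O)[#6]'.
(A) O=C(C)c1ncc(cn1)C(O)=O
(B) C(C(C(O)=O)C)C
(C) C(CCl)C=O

C

[CX3H1](=O)[#6] describes an sp2 carbon with one H, double-bonded to O and single-bonded to carbon (an aldehyde).
(A) has a carboxylic acid group (-C(=O)OH) but the carbonyl carbon has H0 and is bonded to O, not H1.
(B) has a carboxylic acid group (-C(=O)OH) but the carbonyl carbon has H0 and is bonded to O, not H1.
(C) contains an aldehyde (-CHO), which satisfies every atom and bond constraint.
So the answer is (C).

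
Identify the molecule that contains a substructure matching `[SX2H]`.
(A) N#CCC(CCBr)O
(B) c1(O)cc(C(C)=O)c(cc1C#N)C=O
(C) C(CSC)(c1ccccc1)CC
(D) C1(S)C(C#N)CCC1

D

[SX2H] describes an aliphatic sulfur with two connections, one being H (a thiol).
(A) has a hydroxyl group (-OH) but it is an -OH, not an -SH.
(B) has a hydroxyl group (-OH) but it is an -OH, not an -SH.
(C) has a methylthio ether (-SCH3) but the sulfur has H0 (bonded to two carbons), not H1.
(D) contains a thiol (-SH), which satisfies every atom and bond constraint.
So the answer is (D).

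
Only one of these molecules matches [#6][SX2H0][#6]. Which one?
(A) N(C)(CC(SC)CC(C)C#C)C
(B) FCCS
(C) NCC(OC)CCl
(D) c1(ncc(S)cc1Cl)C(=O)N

[#6][SX2H0][#6] describes an aliphatic sulfur bridging two carbons with no H on the sulfur (a thioether).
(A) contains a methylthio ether (-SCH3), which satisfies every atom and bond constraint.
(B) has a thiol (-SH) but the sulfur has H1, not H0 bridging two carbons.
(C) has a methoxy ether (-OCH3) but the bridging atom is O, not S.
(D) has a thiol (-SH) but the sulfur has H1, not H0 bridging two carbons.
So the answer is (A).

A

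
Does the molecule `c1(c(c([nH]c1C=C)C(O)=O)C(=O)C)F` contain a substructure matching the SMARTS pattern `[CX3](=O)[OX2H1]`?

Yes

The pattern [CX3](=O)[OX2H1] describes an sp2 carbon double-bonded to O and single-bonded to an -OH oxygen — a carboxylic acid.
The molecule carries a carboxylic acid group (-C(=O)OH), whose atoms satisfy every constraint of the query, so the pattern matches.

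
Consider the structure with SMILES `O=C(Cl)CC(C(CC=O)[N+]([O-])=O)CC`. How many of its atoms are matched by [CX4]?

6

The query [CX4] means: C with X4: aliphatic carbon with exactly 4 total connections (bonds + H).
Check the 14 heavy atoms by environment: 6× C (X4) → match; 2× C (X3) → no; 3× O (X1) → no; 1× Cl (X1) → no; 1× N (charge +1, X3) → no; 1× O (charge -1, X1) → no.
That gives 6 matching atoms.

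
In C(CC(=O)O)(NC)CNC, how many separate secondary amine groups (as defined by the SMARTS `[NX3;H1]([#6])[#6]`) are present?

[NX3;H1]([#6])[#6] is the SMARTS for a secondary amine: a trivalent nitrogen with one H, bonded to two carbons.
The molecule carries 2 separate instances of an N-methylamino group (-NHCH3) meeting every constraint; each maps to a distinct set of atoms, giving 2 matches.

2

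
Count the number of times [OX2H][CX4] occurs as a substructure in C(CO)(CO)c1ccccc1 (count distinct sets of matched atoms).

[OX2H][CX4] is the SMARTS for an aliphatic alcohol: a hydroxyl oxygen bound to an sp3 (X4) carbon.
The molecule carries 2 separate instances of a hydroxyl group (-OH) meeting every constraint; each maps to a distinct set of atoms, giving 2 matches.

2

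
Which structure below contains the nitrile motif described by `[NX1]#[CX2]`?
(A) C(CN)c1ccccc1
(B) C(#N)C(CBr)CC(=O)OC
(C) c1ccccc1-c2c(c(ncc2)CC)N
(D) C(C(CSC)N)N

[NX1]#[CX2] describes a nitrogen triple-bonded to a two-connected carbon (a nitrile).
(A) has a primary amino group (-NH2) but the nitrogen is NX3 (three connections), not NX1 triple-bonded.
(B) contains a nitrile (-C#N), which satisfies every atom and bond constraint.
(C) has a primary amino group (-NH2) but the nitrogen is NX3 (three connections), not NX1 triple-bonded.
(D) has a primary amino group (-NH2) but the nitrogen is NX3 (three connections), not NX1 triple-bonded.
So the answer is (B).

B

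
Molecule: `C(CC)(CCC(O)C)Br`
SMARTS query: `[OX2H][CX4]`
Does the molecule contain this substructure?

The pattern [OX2H][CX4] describes a hydroxyl oxygen bound to an sp3 (X4) carbon — an aliphatic alcohol.
The molecule carries a hydroxyl group (-OH), whose atoms satisfy every constraint of the query, so the pattern matches.

Yes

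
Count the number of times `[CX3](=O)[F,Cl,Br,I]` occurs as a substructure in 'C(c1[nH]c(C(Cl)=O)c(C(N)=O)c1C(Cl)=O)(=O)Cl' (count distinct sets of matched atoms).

3

[CX3](=O)[F,Cl,Br,I] is the SMARTS for an acyl halide: a carbonyl carbon bonded to a halogen.
The molecule carries 3 separate instances of an acyl chloride (-C(=O)Cl) meeting every constraint; each maps to a distinct set of atoms, giving 3 matches.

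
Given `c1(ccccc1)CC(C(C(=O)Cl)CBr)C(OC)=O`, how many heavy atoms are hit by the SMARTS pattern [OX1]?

The query [OX1] means: aliphatic oxygen with one total connection — typically a carbonyl =O or an oxide.
Check the 18 heavy atoms by environment: 5× C (X4) → no; 1× Br (X1) → no; 2× C (X3) → no; 2× O (X1) → match; 1× O (X2) → no; 1× Cl (X1) → no; 6× c (aromatic, X3) → no.
That gives 2 matching atoms.

2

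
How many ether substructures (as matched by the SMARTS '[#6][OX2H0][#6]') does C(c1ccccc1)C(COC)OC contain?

2

[#6][OX2H0][#6] is the SMARTS for an ether: an aliphatic oxygen bridging two carbons with no H on the oxygen.
The molecule carries 2 separate instances of a methoxy ether (-OCH3) meeting every constraint; each maps to a distinct set of atoms, giving 2 matches.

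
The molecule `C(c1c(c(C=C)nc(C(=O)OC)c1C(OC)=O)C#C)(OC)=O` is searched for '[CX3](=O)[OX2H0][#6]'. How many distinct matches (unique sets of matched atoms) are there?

3

[CX3](=O)[OX2H0][#6] is the SMARTS for an ester: a carbonyl carbon bonded to an oxygen that is itself bonded to carbon (no H on that O).
The molecule carries 3 separate instances of a methyl-ester group (-C(=O)OCH3) meeting every constraint; each maps to a distinct set of atoms, giving 3 matches.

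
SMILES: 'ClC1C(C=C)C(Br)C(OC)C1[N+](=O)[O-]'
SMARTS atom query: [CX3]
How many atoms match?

The query [CX3] means: C with X3: aliphatic carbon with exactly 3 total connections.
Check the 14 heavy atoms by environment: 6× C (X4) → no; 1× Cl (X1) → no; 2× C (X3) → match; 1× N (charge +1, X3) → no; 1× O (charge -1, X1) → no; 1× O (X1) → no; 1× Br (X1) → no; 1× O (X2) → no.
That gives 2 matching atoms.

2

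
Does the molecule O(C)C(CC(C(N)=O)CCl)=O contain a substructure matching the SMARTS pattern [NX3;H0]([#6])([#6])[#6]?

No

The pattern [NX3;H0]([#6])([#6])[#6] describes a trivalent nitrogen with no H, bonded to three carbons — a tertiary amine.
The closest candidate here is a primary amide (-C(=O)NH2), but the amide nitrogen has H2 and only one carbon neighbour. No other fragment satisfies the full query, so there is no match.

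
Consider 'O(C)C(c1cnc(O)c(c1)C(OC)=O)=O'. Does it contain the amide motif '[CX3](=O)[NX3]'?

No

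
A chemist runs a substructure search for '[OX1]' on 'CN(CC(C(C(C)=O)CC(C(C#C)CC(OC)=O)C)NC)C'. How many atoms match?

2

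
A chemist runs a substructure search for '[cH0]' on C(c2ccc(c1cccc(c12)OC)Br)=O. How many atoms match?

5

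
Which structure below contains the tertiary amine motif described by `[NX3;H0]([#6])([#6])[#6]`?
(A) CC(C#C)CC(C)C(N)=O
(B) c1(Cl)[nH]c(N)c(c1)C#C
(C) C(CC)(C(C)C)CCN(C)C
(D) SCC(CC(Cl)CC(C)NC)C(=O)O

C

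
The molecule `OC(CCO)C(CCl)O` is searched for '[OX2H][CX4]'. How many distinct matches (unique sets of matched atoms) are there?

3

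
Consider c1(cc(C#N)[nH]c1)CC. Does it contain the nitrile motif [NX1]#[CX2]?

The pattern [NX1]#[CX2] describes a nitrogen triple-bonded to a two-connected carbon — a nitrile.
The molecule carries a nitrile (-C#N), whose atoms satisfy every constraint of the query, so the pattern matches.

Yes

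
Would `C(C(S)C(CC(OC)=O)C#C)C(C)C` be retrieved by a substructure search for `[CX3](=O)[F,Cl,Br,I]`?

No

The pattern [CX3](=O)[F,Cl,Br,I] describes a carbonyl carbon bonded to a halogen — an acyl halide.
The closest candidate here is a methyl-ester group (-C(=O)OCH3), but the carbonyl is bonded to -O-C, not to a halogen. No other fragment satisfies the full query, so there is no match.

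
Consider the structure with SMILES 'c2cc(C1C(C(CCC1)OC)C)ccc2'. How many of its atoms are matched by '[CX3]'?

0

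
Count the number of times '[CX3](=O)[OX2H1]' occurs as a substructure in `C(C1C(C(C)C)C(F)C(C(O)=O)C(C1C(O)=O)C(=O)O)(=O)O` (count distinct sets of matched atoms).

4

[CX3](=O)[OX2H1] is the SMARTS for a carboxylic acid: an sp2 carbon double-bonded to O and single-bonded to an -OH oxygen.
The molecule carries 4 separate instances of a carboxylic acid group (-C(=O)OH) meeting every constraint; each maps to a distinct set of atoms, giving 4 matches.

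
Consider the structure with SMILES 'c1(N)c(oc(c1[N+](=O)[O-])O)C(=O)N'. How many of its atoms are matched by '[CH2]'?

The query [CH2] means: aliphatic carbon with exactly two hydrogens.
Check the 13 heavy atoms by environment: 1× o (aromatic, H0) → no; 4× c (aromatic, H0) → no; 1× O (H1) → no; 1× N (charge +1, H0) → no; 1× O (charge -1, H0) → no; 2× O (H0) → no; 2× N (H2) → no; 1× C (H0) → no.
No environment satisfies the query, so 0 matching atoms.

0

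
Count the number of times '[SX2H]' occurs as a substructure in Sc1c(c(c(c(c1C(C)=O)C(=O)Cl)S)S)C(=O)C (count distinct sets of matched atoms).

3

[SX2H] is the SMARTS for a thiol: an aliphatic sulfur with two connections, one being H.
The molecule carries 3 separate instances of a thiol (-SH) meeting every constraint; each maps to a distinct set of atoms, giving 3 matches.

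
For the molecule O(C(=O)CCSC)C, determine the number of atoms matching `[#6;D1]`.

2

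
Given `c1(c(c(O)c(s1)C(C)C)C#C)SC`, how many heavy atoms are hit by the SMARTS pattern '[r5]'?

The query [r5] means: r5 matches atoms in a five-membered ring.
Check the 13 heavy atoms by environment: 1× s (aromatic, in 5-ring) → match; 4× c (aromatic, in 5-ring) → match; 1× O (acyclic) → no; 6× C (acyclic) → no; 1× S (acyclic) → no.
Summing the matching environments: 1 + 4 = 5 matching atoms.

5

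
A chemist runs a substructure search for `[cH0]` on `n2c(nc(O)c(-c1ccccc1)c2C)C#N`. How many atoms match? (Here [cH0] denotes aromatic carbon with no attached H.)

5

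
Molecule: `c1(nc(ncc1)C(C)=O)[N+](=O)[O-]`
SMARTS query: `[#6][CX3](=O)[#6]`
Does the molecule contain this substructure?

The pattern [#6][CX3](=O)[#6] describes a carbonyl carbon (no H) flanked by two carbons — a ketone.
The molecule carries an acetyl/ketone group (-C(=O)CH3), whose atoms satisfy every constraint of the query, so the pattern matches.

Yes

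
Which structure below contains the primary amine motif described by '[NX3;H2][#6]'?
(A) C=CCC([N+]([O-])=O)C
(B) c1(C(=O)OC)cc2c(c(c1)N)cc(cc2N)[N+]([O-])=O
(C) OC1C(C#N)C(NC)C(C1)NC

[NX3;H2][#6] describes a trivalent nitrogen with two H attached to carbon (a primary amine).
(A) has a nitro group (-[N+](=O)[O-]) but the nitrogen is [N+] with no H, not NX3H2.
(B) contains a primary amino group (-NH2), which satisfies every atom and bond constraint.
(C) has an N-methylamino group (-NHCH3) but the nitrogen bears two carbons and only one H (H1), not H2.
So the answer is (B).

B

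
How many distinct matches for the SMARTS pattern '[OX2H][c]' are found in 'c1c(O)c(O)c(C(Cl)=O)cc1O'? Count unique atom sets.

3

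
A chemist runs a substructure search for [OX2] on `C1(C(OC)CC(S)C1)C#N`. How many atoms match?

The query [OX2] means: aliphatic oxygen with two total connections — ether, hydroxyl, or ester single-bond O.
Check the 10 heavy atoms by environment: 6× C (X4) → no; 1× O (X2) → match; 1× C (X2) → no; 1× N (X1) → no; 1× S (X2) → no.
That gives 1 matching atom.

1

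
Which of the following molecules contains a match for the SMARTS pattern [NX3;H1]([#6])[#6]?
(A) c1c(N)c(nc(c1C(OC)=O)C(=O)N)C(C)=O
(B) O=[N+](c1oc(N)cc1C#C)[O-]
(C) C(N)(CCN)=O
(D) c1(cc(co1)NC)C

D

[NX3;H1]([#6])[#6] describes a trivalent nitrogen with one H, bonded to two carbons (a secondary amine).
(A) has a primary amide (-C(=O)NH2) but the -C(=O)NH2 nitrogen has H2, not H1.
(B) has a primary amino group (-NH2) but the nitrogen has H2 and only one carbon neighbour.
(C) has a primary amide (-C(=O)NH2) but the -C(=O)NH2 nitrogen has H2, not H1.
(D) contains an N-methylamino group (-NHCH3), which satisfies every atom and bond constraint.
So the answer is (D).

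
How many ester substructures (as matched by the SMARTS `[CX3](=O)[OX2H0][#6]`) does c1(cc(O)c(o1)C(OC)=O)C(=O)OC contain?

2

[CX3](=O)[OX2H0][#6] is the SMARTS for an ester: a carbonyl carbon bonded to an oxygen that is itself bonded to carbon (no H on that O).
The molecule carries 2 separate instances of a methyl-ester group (-C(=O)OCH3) meeting every constraint; each maps to a distinct set of atoms, giving 2 matches.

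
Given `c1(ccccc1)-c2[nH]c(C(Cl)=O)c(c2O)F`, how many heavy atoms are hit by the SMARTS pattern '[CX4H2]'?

The query [CX4H2] means: sp3 carbon (X4) with exactly two hydrogens.
Check the 16 heavy atoms by environment: 1× n (aromatic, H1, X3) → no; 5× c (aromatic, H0, X3) → no; 5× c (aromatic, H1, X3) → no; 1× O (H1, X2) → no; 1× F (H0, X1) → no; 1× C (H0, X3) → no; 1× O (H0, X1) → no; 1× Cl (H0, X1) → no.
No environment satisfies the query, so 0 matching atoms.

0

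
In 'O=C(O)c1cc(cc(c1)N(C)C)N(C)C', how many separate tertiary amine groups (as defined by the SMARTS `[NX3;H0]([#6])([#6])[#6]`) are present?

2

[NX3;H0]([#6])([#6])[#6] is the SMARTS for a tertiary amine: a trivalent nitrogen with no H, bonded to three carbons.
The molecule carries 2 separate instances of a dimethylamino group (-N(CH3)2) meeting every constraint; each maps to a distinct set of atoms, giving 2 matches.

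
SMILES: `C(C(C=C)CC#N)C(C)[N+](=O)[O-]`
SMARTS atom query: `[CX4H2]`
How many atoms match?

2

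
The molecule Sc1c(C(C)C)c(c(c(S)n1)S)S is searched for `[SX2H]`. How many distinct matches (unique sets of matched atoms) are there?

4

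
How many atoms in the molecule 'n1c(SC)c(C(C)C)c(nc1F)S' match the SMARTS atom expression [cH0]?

Check the 13 heavy atoms by environment: 2× n (aromatic, H0) → no; 4× c (aromatic, H0) → match; 1× S (H1) → no; 1× C (H1) → no; 3× C (H3) → no; 1× F (H0) → no; 1× S (H0) → no.
That gives 4 matching atoms.

4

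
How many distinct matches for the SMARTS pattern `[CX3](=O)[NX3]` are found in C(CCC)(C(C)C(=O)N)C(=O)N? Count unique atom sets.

[CX3](=O)[NX3] is the SMARTS for an amide: a carbonyl carbon bonded to a trivalent nitrogen.
The molecule carries 2 separate instances of a primary amide (-C(=O)NH2) meeting every constraint; each maps to a distinct set of atoms, giving 2 matches.

2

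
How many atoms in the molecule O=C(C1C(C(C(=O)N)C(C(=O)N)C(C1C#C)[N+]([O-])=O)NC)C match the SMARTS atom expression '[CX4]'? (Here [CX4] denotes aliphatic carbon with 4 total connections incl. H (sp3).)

8

The query [CX4] means: C with X4: aliphatic carbon with exactly 4 total connections (bonds + H).
Check the 22 heavy atoms by environment: 8× C (X4) → match; 3× C (X3) → no; 4× O (X1) → no; 3× N (X3) → no; 1× N (charge +1, X3) → no; 1× O (charge -1, X1) → no; 2× C (X2) → no.
That gives 8 matching atoms.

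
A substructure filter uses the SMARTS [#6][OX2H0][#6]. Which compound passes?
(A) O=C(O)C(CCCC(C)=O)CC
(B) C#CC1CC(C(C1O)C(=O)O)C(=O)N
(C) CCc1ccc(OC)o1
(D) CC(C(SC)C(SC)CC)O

C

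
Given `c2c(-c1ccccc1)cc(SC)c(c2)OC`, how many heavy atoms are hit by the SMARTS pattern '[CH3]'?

The query [CH3] means: aliphatic carbon with exactly three hydrogens.
Check the 16 heavy atoms by environment: 4× c (aromatic, H0) → no; 8× c (aromatic, H1) → no; 1× O (H0) → no; 2× C (H3) → match; 1× S (H0) → no.
That gives 2 matching atoms.

2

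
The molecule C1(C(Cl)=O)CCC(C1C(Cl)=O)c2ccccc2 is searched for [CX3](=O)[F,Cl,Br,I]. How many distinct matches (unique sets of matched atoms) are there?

2

[CX3](=O)[F,Cl,Br,I] is the SMARTS for an acyl halide: a carbonyl carbon bonded to a halogen.
The molecule carries 2 separate instances of an acyl chloride (-C(=O)Cl) meeting every constraint; each maps to a distinct set of atoms, giving 2 matches.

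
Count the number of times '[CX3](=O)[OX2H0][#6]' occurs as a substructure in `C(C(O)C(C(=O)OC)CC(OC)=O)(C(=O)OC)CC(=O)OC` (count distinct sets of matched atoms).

4

[CX3](=O)[OX2H0][#6] is the SMARTS for an ester: a carbonyl carbon bonded to an oxygen that is itself bonded to carbon (no H on that O).
The molecule carries 4 separate instances of a methyl-ester group (-C(=O)OCH3) meeting every constraint; each maps to a distinct set of atoms, giving 4 matches.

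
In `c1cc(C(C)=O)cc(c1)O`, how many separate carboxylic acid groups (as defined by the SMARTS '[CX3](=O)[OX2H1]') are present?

[CX3](=O)[OX2H1] is the SMARTS for a carboxylic acid: an sp2 carbon double-bonded to O and single-bonded to an -OH oxygen.
No fragment in the molecule satisfies every constraint, giving 0 matches.

0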